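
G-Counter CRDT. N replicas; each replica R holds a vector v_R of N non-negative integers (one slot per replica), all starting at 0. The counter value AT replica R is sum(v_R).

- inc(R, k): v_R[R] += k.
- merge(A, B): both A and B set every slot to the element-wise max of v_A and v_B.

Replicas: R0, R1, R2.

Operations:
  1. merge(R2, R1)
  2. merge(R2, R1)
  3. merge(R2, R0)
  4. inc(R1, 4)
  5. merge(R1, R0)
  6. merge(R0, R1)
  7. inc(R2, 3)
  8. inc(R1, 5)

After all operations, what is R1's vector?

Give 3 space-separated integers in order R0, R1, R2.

Op 1: merge R2<->R1 -> R2=(0,0,0) R1=(0,0,0)
Op 2: merge R2<->R1 -> R2=(0,0,0) R1=(0,0,0)
Op 3: merge R2<->R0 -> R2=(0,0,0) R0=(0,0,0)
Op 4: inc R1 by 4 -> R1=(0,4,0) value=4
Op 5: merge R1<->R0 -> R1=(0,4,0) R0=(0,4,0)
Op 6: merge R0<->R1 -> R0=(0,4,0) R1=(0,4,0)
Op 7: inc R2 by 3 -> R2=(0,0,3) value=3
Op 8: inc R1 by 5 -> R1=(0,9,0) value=9

Answer: 0 9 0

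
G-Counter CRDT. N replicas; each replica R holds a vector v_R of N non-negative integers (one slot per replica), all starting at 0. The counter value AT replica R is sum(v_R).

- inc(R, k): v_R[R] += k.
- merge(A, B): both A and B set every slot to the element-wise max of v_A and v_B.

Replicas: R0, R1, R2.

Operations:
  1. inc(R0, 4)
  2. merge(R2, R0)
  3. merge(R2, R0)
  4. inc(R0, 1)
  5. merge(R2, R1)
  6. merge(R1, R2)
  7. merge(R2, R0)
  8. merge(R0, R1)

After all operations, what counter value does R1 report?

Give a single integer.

Op 1: inc R0 by 4 -> R0=(4,0,0) value=4
Op 2: merge R2<->R0 -> R2=(4,0,0) R0=(4,0,0)
Op 3: merge R2<->R0 -> R2=(4,0,0) R0=(4,0,0)
Op 4: inc R0 by 1 -> R0=(5,0,0) value=5
Op 5: merge R2<->R1 -> R2=(4,0,0) R1=(4,0,0)
Op 6: merge R1<->R2 -> R1=(4,0,0) R2=(4,0,0)
Op 7: merge R2<->R0 -> R2=(5,0,0) R0=(5,0,0)
Op 8: merge R0<->R1 -> R0=(5,0,0) R1=(5,0,0)

Answer: 5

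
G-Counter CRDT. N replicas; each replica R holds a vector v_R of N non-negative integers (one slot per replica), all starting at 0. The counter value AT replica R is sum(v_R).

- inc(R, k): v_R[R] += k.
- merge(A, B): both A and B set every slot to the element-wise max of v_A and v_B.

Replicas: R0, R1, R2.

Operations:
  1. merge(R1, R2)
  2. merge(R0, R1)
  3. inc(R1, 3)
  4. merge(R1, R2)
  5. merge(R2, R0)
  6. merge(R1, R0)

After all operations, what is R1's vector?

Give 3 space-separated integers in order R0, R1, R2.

Op 1: merge R1<->R2 -> R1=(0,0,0) R2=(0,0,0)
Op 2: merge R0<->R1 -> R0=(0,0,0) R1=(0,0,0)
Op 3: inc R1 by 3 -> R1=(0,3,0) value=3
Op 4: merge R1<->R2 -> R1=(0,3,0) R2=(0,3,0)
Op 5: merge R2<->R0 -> R2=(0,3,0) R0=(0,3,0)
Op 6: merge R1<->R0 -> R1=(0,3,0) R0=(0,3,0)

Answer: 0 3 0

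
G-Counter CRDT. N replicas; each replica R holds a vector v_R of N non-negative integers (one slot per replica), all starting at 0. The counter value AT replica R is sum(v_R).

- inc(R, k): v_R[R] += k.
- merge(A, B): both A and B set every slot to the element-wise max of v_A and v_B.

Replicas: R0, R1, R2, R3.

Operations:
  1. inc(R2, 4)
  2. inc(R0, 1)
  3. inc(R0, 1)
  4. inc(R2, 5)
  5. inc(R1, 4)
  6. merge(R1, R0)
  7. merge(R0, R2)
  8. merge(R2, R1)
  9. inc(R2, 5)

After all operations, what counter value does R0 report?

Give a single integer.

Answer: 15

Derivation:
Op 1: inc R2 by 4 -> R2=(0,0,4,0) value=4
Op 2: inc R0 by 1 -> R0=(1,0,0,0) value=1
Op 3: inc R0 by 1 -> R0=(2,0,0,0) value=2
Op 4: inc R2 by 5 -> R2=(0,0,9,0) value=9
Op 5: inc R1 by 4 -> R1=(0,4,0,0) value=4
Op 6: merge R1<->R0 -> R1=(2,4,0,0) R0=(2,4,0,0)
Op 7: merge R0<->R2 -> R0=(2,4,9,0) R2=(2,4,9,0)
Op 8: merge R2<->R1 -> R2=(2,4,9,0) R1=(2,4,9,0)
Op 9: inc R2 by 5 -> R2=(2,4,14,0) value=20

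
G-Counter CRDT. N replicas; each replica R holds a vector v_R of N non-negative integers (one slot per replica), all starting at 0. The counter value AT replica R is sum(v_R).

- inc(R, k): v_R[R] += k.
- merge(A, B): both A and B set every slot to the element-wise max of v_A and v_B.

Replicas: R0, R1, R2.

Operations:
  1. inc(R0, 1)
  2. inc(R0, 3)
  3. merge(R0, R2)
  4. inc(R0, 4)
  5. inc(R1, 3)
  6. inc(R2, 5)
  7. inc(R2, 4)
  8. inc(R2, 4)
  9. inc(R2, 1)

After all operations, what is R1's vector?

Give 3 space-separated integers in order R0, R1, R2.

Answer: 0 3 0

Derivation:
Op 1: inc R0 by 1 -> R0=(1,0,0) value=1
Op 2: inc R0 by 3 -> R0=(4,0,0) value=4
Op 3: merge R0<->R2 -> R0=(4,0,0) R2=(4,0,0)
Op 4: inc R0 by 4 -> R0=(8,0,0) value=8
Op 5: inc R1 by 3 -> R1=(0,3,0) value=3
Op 6: inc R2 by 5 -> R2=(4,0,5) value=9
Op 7: inc R2 by 4 -> R2=(4,0,9) value=13
Op 8: inc R2 by 4 -> R2=(4,0,13) value=17
Op 9: inc R2 by 1 -> R2=(4,0,14) value=18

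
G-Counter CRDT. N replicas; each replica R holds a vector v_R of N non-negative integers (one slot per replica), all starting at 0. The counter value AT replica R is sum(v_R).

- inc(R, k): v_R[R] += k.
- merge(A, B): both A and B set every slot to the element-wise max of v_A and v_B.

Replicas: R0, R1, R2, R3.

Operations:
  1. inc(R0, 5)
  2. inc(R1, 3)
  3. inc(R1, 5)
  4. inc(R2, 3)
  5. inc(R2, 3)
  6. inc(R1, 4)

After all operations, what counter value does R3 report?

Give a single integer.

Op 1: inc R0 by 5 -> R0=(5,0,0,0) value=5
Op 2: inc R1 by 3 -> R1=(0,3,0,0) value=3
Op 3: inc R1 by 5 -> R1=(0,8,0,0) value=8
Op 4: inc R2 by 3 -> R2=(0,0,3,0) value=3
Op 5: inc R2 by 3 -> R2=(0,0,6,0) value=6
Op 6: inc R1 by 4 -> R1=(0,12,0,0) value=12

Answer: 0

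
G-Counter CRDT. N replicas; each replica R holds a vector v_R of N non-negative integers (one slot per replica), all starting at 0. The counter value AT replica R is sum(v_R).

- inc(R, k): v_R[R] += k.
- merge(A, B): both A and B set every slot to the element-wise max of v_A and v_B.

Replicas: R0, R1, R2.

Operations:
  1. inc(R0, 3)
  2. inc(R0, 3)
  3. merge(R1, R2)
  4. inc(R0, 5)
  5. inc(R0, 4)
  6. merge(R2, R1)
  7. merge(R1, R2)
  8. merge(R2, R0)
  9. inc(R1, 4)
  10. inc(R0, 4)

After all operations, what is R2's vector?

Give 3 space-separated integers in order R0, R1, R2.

Answer: 15 0 0

Derivation:
Op 1: inc R0 by 3 -> R0=(3,0,0) value=3
Op 2: inc R0 by 3 -> R0=(6,0,0) value=6
Op 3: merge R1<->R2 -> R1=(0,0,0) R2=(0,0,0)
Op 4: inc R0 by 5 -> R0=(11,0,0) value=11
Op 5: inc R0 by 4 -> R0=(15,0,0) value=15
Op 6: merge R2<->R1 -> R2=(0,0,0) R1=(0,0,0)
Op 7: merge R1<->R2 -> R1=(0,0,0) R2=(0,0,0)
Op 8: merge R2<->R0 -> R2=(15,0,0) R0=(15,0,0)
Op 9: inc R1 by 4 -> R1=(0,4,0) value=4
Op 10: inc R0 by 4 -> R0=(19,0,0) value=19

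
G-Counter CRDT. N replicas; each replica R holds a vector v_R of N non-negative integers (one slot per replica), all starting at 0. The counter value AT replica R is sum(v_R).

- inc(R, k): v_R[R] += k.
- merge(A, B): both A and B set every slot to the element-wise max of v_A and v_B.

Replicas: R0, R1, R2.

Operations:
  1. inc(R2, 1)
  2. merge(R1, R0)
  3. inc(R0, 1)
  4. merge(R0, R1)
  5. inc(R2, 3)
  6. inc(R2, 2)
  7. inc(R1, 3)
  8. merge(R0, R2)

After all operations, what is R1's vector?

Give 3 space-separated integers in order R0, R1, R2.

Op 1: inc R2 by 1 -> R2=(0,0,1) value=1
Op 2: merge R1<->R0 -> R1=(0,0,0) R0=(0,0,0)
Op 3: inc R0 by 1 -> R0=(1,0,0) value=1
Op 4: merge R0<->R1 -> R0=(1,0,0) R1=(1,0,0)
Op 5: inc R2 by 3 -> R2=(0,0,4) value=4
Op 6: inc R2 by 2 -> R2=(0,0,6) value=6
Op 7: inc R1 by 3 -> R1=(1,3,0) value=4
Op 8: merge R0<->R2 -> R0=(1,0,6) R2=(1,0,6)

Answer: 1 3 0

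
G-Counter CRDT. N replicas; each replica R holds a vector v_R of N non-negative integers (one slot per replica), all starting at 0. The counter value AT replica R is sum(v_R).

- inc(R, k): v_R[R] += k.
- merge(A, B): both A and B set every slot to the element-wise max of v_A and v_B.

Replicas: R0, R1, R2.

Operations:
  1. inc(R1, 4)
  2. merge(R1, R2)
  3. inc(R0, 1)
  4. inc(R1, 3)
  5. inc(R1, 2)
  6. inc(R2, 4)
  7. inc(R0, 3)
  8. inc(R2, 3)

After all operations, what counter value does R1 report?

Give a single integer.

Op 1: inc R1 by 4 -> R1=(0,4,0) value=4
Op 2: merge R1<->R2 -> R1=(0,4,0) R2=(0,4,0)
Op 3: inc R0 by 1 -> R0=(1,0,0) value=1
Op 4: inc R1 by 3 -> R1=(0,7,0) value=7
Op 5: inc R1 by 2 -> R1=(0,9,0) value=9
Op 6: inc R2 by 4 -> R2=(0,4,4) value=8
Op 7: inc R0 by 3 -> R0=(4,0,0) value=4
Op 8: inc R2 by 3 -> R2=(0,4,7) value=11

Answer: 9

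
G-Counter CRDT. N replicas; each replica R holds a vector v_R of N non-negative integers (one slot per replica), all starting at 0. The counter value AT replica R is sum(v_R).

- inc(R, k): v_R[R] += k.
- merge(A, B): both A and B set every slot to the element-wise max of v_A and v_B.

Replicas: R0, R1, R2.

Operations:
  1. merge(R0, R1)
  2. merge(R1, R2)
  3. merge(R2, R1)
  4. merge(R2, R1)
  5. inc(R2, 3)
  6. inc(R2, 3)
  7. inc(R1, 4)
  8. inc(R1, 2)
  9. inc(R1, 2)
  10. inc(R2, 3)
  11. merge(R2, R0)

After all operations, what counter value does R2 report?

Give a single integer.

Answer: 9

Derivation:
Op 1: merge R0<->R1 -> R0=(0,0,0) R1=(0,0,0)
Op 2: merge R1<->R2 -> R1=(0,0,0) R2=(0,0,0)
Op 3: merge R2<->R1 -> R2=(0,0,0) R1=(0,0,0)
Op 4: merge R2<->R1 -> R2=(0,0,0) R1=(0,0,0)
Op 5: inc R2 by 3 -> R2=(0,0,3) value=3
Op 6: inc R2 by 3 -> R2=(0,0,6) value=6
Op 7: inc R1 by 4 -> R1=(0,4,0) value=4
Op 8: inc R1 by 2 -> R1=(0,6,0) value=6
Op 9: inc R1 by 2 -> R1=(0,8,0) value=8
Op 10: inc R2 by 3 -> R2=(0,0,9) value=9
Op 11: merge R2<->R0 -> R2=(0,0,9) R0=(0,0,9)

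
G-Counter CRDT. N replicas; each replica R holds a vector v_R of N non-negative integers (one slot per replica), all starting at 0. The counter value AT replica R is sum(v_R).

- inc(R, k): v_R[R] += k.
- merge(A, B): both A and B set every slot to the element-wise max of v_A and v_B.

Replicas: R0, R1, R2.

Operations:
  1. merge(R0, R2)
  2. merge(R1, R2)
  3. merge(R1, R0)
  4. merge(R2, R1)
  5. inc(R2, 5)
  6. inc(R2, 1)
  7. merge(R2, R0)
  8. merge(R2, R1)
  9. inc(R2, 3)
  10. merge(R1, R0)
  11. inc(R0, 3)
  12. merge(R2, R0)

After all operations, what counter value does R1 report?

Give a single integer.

Answer: 6

Derivation:
Op 1: merge R0<->R2 -> R0=(0,0,0) R2=(0,0,0)
Op 2: merge R1<->R2 -> R1=(0,0,0) R2=(0,0,0)
Op 3: merge R1<->R0 -> R1=(0,0,0) R0=(0,0,0)
Op 4: merge R2<->R1 -> R2=(0,0,0) R1=(0,0,0)
Op 5: inc R2 by 5 -> R2=(0,0,5) value=5
Op 6: inc R2 by 1 -> R2=(0,0,6) value=6
Op 7: merge R2<->R0 -> R2=(0,0,6) R0=(0,0,6)
Op 8: merge R2<->R1 -> R2=(0,0,6) R1=(0,0,6)
Op 9: inc R2 by 3 -> R2=(0,0,9) value=9
Op 10: merge R1<->R0 -> R1=(0,0,6) R0=(0,0,6)
Op 11: inc R0 by 3 -> R0=(3,0,6) value=9
Op 12: merge R2<->R0 -> R2=(3,0,9) R0=(3,0,9)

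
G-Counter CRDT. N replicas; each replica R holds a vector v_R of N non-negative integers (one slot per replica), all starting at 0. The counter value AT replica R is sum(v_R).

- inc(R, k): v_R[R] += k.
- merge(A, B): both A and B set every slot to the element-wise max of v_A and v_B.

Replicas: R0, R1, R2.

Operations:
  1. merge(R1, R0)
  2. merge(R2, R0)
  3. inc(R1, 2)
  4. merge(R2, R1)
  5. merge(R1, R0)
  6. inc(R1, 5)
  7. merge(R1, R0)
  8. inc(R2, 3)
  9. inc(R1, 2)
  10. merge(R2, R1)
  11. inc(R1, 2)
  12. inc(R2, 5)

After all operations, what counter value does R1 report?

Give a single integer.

Op 1: merge R1<->R0 -> R1=(0,0,0) R0=(0,0,0)
Op 2: merge R2<->R0 -> R2=(0,0,0) R0=(0,0,0)
Op 3: inc R1 by 2 -> R1=(0,2,0) value=2
Op 4: merge R2<->R1 -> R2=(0,2,0) R1=(0,2,0)
Op 5: merge R1<->R0 -> R1=(0,2,0) R0=(0,2,0)
Op 6: inc R1 by 5 -> R1=(0,7,0) value=7
Op 7: merge R1<->R0 -> R1=(0,7,0) R0=(0,7,0)
Op 8: inc R2 by 3 -> R2=(0,2,3) value=5
Op 9: inc R1 by 2 -> R1=(0,9,0) value=9
Op 10: merge R2<->R1 -> R2=(0,9,3) R1=(0,9,3)
Op 11: inc R1 by 2 -> R1=(0,11,3) value=14
Op 12: inc R2 by 5 -> R2=(0,9,8) value=17

Answer: 14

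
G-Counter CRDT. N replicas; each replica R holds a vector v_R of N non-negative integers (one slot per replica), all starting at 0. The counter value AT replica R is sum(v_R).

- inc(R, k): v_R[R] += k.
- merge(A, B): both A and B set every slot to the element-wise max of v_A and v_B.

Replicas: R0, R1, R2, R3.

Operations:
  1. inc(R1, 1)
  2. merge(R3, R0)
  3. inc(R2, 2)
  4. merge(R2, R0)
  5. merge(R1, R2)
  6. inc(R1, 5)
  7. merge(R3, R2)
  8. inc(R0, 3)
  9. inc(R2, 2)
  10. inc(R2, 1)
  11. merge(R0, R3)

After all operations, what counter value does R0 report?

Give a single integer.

Answer: 6

Derivation:
Op 1: inc R1 by 1 -> R1=(0,1,0,0) value=1
Op 2: merge R3<->R0 -> R3=(0,0,0,0) R0=(0,0,0,0)
Op 3: inc R2 by 2 -> R2=(0,0,2,0) value=2
Op 4: merge R2<->R0 -> R2=(0,0,2,0) R0=(0,0,2,0)
Op 5: merge R1<->R2 -> R1=(0,1,2,0) R2=(0,1,2,0)
Op 6: inc R1 by 5 -> R1=(0,6,2,0) value=8
Op 7: merge R3<->R2 -> R3=(0,1,2,0) R2=(0,1,2,0)
Op 8: inc R0 by 3 -> R0=(3,0,2,0) value=5
Op 9: inc R2 by 2 -> R2=(0,1,4,0) value=5
Op 10: inc R2 by 1 -> R2=(0,1,5,0) value=6
Op 11: merge R0<->R3 -> R0=(3,1,2,0) R3=(3,1,2,0)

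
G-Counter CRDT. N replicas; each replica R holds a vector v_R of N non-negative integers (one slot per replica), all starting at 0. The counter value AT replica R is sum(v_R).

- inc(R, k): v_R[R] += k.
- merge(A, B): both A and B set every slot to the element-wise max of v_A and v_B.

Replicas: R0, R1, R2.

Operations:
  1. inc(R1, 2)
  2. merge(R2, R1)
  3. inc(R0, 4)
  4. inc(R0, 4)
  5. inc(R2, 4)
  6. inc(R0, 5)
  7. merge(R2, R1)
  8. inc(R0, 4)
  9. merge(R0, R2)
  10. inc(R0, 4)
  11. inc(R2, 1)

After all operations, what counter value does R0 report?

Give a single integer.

Answer: 27

Derivation:
Op 1: inc R1 by 2 -> R1=(0,2,0) value=2
Op 2: merge R2<->R1 -> R2=(0,2,0) R1=(0,2,0)
Op 3: inc R0 by 4 -> R0=(4,0,0) value=4
Op 4: inc R0 by 4 -> R0=(8,0,0) value=8
Op 5: inc R2 by 4 -> R2=(0,2,4) value=6
Op 6: inc R0 by 5 -> R0=(13,0,0) value=13
Op 7: merge R2<->R1 -> R2=(0,2,4) R1=(0,2,4)
Op 8: inc R0 by 4 -> R0=(17,0,0) value=17
Op 9: merge R0<->R2 -> R0=(17,2,4) R2=(17,2,4)
Op 10: inc R0 by 4 -> R0=(21,2,4) value=27
Op 11: inc R2 by 1 -> R2=(17,2,5) value=24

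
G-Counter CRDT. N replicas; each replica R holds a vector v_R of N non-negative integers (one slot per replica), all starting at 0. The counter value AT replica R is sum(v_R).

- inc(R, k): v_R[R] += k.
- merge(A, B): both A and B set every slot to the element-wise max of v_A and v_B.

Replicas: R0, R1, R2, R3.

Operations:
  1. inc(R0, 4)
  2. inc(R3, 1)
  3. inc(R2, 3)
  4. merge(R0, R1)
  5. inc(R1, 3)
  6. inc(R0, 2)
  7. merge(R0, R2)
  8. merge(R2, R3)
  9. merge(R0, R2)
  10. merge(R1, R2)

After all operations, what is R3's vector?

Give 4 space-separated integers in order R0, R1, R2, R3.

Answer: 6 0 3 1

Derivation:
Op 1: inc R0 by 4 -> R0=(4,0,0,0) value=4
Op 2: inc R3 by 1 -> R3=(0,0,0,1) value=1
Op 3: inc R2 by 3 -> R2=(0,0,3,0) value=3
Op 4: merge R0<->R1 -> R0=(4,0,0,0) R1=(4,0,0,0)
Op 5: inc R1 by 3 -> R1=(4,3,0,0) value=7
Op 6: inc R0 by 2 -> R0=(6,0,0,0) value=6
Op 7: merge R0<->R2 -> R0=(6,0,3,0) R2=(6,0,3,0)
Op 8: merge R2<->R3 -> R2=(6,0,3,1) R3=(6,0,3,1)
Op 9: merge R0<->R2 -> R0=(6,0,3,1) R2=(6,0,3,1)
Op 10: merge R1<->R2 -> R1=(6,3,3,1) R2=(6,3,3,1)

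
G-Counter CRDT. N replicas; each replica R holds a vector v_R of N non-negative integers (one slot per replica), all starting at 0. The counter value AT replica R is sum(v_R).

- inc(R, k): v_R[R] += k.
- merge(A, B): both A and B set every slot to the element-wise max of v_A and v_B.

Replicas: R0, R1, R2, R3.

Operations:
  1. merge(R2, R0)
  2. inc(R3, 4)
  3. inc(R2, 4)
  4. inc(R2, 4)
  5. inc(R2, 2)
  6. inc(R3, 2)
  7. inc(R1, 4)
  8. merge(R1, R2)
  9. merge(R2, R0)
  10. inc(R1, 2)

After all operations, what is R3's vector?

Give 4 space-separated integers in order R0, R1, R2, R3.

Answer: 0 0 0 6

Derivation:
Op 1: merge R2<->R0 -> R2=(0,0,0,0) R0=(0,0,0,0)
Op 2: inc R3 by 4 -> R3=(0,0,0,4) value=4
Op 3: inc R2 by 4 -> R2=(0,0,4,0) value=4
Op 4: inc R2 by 4 -> R2=(0,0,8,0) value=8
Op 5: inc R2 by 2 -> R2=(0,0,10,0) value=10
Op 6: inc R3 by 2 -> R3=(0,0,0,6) value=6
Op 7: inc R1 by 4 -> R1=(0,4,0,0) value=4
Op 8: merge R1<->R2 -> R1=(0,4,10,0) R2=(0,4,10,0)
Op 9: merge R2<->R0 -> R2=(0,4,10,0) R0=(0,4,10,0)
Op 10: inc R1 by 2 -> R1=(0,6,10,0) value=16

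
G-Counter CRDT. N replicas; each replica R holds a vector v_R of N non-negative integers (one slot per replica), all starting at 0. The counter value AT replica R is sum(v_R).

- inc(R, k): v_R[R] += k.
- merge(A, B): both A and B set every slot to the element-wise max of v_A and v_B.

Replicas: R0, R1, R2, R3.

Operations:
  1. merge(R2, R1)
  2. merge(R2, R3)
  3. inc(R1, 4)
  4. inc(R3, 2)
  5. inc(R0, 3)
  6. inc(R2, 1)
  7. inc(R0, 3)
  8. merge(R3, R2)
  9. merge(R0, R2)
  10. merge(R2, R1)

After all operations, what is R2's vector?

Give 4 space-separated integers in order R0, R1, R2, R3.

Op 1: merge R2<->R1 -> R2=(0,0,0,0) R1=(0,0,0,0)
Op 2: merge R2<->R3 -> R2=(0,0,0,0) R3=(0,0,0,0)
Op 3: inc R1 by 4 -> R1=(0,4,0,0) value=4
Op 4: inc R3 by 2 -> R3=(0,0,0,2) value=2
Op 5: inc R0 by 3 -> R0=(3,0,0,0) value=3
Op 6: inc R2 by 1 -> R2=(0,0,1,0) value=1
Op 7: inc R0 by 3 -> R0=(6,0,0,0) value=6
Op 8: merge R3<->R2 -> R3=(0,0,1,2) R2=(0,0,1,2)
Op 9: merge R0<->R2 -> R0=(6,0,1,2) R2=(6,0,1,2)
Op 10: merge R2<->R1 -> R2=(6,4,1,2) R1=(6,4,1,2)

Answer: 6 4 1 2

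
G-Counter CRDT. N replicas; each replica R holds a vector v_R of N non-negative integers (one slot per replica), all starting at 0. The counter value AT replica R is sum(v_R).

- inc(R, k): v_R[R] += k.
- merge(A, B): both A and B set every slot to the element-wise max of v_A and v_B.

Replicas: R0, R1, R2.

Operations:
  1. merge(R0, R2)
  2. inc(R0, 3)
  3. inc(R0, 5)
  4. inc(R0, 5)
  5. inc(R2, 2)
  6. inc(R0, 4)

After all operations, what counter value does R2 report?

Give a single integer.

Answer: 2

Derivation:
Op 1: merge R0<->R2 -> R0=(0,0,0) R2=(0,0,0)
Op 2: inc R0 by 3 -> R0=(3,0,0) value=3
Op 3: inc R0 by 5 -> R0=(8,0,0) value=8
Op 4: inc R0 by 5 -> R0=(13,0,0) value=13
Op 5: inc R2 by 2 -> R2=(0,0,2) value=2
Op 6: inc R0 by 4 -> R0=(17,0,0) value=17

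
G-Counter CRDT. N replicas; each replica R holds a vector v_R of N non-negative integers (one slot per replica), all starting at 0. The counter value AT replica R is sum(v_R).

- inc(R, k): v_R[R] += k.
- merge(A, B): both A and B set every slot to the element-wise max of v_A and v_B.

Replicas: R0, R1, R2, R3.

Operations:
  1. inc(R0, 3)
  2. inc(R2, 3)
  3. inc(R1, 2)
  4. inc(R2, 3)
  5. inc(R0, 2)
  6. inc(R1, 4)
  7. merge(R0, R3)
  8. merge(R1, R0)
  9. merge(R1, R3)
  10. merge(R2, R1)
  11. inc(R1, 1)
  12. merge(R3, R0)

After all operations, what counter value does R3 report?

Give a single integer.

Op 1: inc R0 by 3 -> R0=(3,0,0,0) value=3
Op 2: inc R2 by 3 -> R2=(0,0,3,0) value=3
Op 3: inc R1 by 2 -> R1=(0,2,0,0) value=2
Op 4: inc R2 by 3 -> R2=(0,0,6,0) value=6
Op 5: inc R0 by 2 -> R0=(5,0,0,0) value=5
Op 6: inc R1 by 4 -> R1=(0,6,0,0) value=6
Op 7: merge R0<->R3 -> R0=(5,0,0,0) R3=(5,0,0,0)
Op 8: merge R1<->R0 -> R1=(5,6,0,0) R0=(5,6,0,0)
Op 9: merge R1<->R3 -> R1=(5,6,0,0) R3=(5,6,0,0)
Op 10: merge R2<->R1 -> R2=(5,6,6,0) R1=(5,6,6,0)
Op 11: inc R1 by 1 -> R1=(5,7,6,0) value=18
Op 12: merge R3<->R0 -> R3=(5,6,0,0) R0=(5,6,0,0)

Answer: 11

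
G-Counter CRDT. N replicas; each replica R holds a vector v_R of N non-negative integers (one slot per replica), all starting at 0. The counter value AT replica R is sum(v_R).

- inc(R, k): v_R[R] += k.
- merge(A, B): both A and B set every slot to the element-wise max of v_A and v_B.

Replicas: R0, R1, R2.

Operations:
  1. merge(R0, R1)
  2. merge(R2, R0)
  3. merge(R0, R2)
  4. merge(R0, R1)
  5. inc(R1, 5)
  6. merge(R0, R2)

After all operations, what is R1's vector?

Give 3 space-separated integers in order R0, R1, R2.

Answer: 0 5 0

Derivation:
Op 1: merge R0<->R1 -> R0=(0,0,0) R1=(0,0,0)
Op 2: merge R2<->R0 -> R2=(0,0,0) R0=(0,0,0)
Op 3: merge R0<->R2 -> R0=(0,0,0) R2=(0,0,0)
Op 4: merge R0<->R1 -> R0=(0,0,0) R1=(0,0,0)
Op 5: inc R1 by 5 -> R1=(0,5,0) value=5
Op 6: merge R0<->R2 -> R0=(0,0,0) R2=(0,0,0)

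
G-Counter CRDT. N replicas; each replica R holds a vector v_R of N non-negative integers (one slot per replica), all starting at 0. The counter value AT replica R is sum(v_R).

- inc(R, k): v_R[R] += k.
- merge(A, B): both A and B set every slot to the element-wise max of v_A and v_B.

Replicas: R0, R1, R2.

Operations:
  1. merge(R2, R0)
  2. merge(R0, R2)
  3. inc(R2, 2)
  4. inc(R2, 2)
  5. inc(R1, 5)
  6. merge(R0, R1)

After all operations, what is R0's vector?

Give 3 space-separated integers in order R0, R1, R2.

Op 1: merge R2<->R0 -> R2=(0,0,0) R0=(0,0,0)
Op 2: merge R0<->R2 -> R0=(0,0,0) R2=(0,0,0)
Op 3: inc R2 by 2 -> R2=(0,0,2) value=2
Op 4: inc R2 by 2 -> R2=(0,0,4) value=4
Op 5: inc R1 by 5 -> R1=(0,5,0) value=5
Op 6: merge R0<->R1 -> R0=(0,5,0) R1=(0,5,0)

Answer: 0 5 0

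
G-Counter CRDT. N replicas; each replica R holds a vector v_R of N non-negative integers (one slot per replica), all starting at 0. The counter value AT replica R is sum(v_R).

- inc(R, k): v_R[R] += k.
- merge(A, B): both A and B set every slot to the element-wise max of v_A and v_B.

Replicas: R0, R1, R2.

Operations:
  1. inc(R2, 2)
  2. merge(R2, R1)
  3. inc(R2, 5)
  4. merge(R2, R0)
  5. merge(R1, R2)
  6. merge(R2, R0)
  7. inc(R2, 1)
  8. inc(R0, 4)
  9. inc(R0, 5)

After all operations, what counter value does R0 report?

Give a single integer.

Op 1: inc R2 by 2 -> R2=(0,0,2) value=2
Op 2: merge R2<->R1 -> R2=(0,0,2) R1=(0,0,2)
Op 3: inc R2 by 5 -> R2=(0,0,7) value=7
Op 4: merge R2<->R0 -> R2=(0,0,7) R0=(0,0,7)
Op 5: merge R1<->R2 -> R1=(0,0,7) R2=(0,0,7)
Op 6: merge R2<->R0 -> R2=(0,0,7) R0=(0,0,7)
Op 7: inc R2 by 1 -> R2=(0,0,8) value=8
Op 8: inc R0 by 4 -> R0=(4,0,7) value=11
Op 9: inc R0 by 5 -> R0=(9,0,7) value=16

Answer: 16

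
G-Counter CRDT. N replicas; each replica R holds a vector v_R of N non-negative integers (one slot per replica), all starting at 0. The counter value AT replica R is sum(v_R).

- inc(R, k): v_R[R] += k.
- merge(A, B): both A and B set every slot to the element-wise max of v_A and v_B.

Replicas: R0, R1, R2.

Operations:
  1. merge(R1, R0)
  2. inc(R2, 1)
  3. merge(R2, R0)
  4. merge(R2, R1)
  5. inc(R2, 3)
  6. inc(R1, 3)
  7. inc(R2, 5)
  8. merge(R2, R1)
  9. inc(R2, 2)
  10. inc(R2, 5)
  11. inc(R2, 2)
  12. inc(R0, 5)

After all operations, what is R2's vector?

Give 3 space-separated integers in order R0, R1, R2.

Answer: 0 3 18

Derivation:
Op 1: merge R1<->R0 -> R1=(0,0,0) R0=(0,0,0)
Op 2: inc R2 by 1 -> R2=(0,0,1) value=1
Op 3: merge R2<->R0 -> R2=(0,0,1) R0=(0,0,1)
Op 4: merge R2<->R1 -> R2=(0,0,1) R1=(0,0,1)
Op 5: inc R2 by 3 -> R2=(0,0,4) value=4
Op 6: inc R1 by 3 -> R1=(0,3,1) value=4
Op 7: inc R2 by 5 -> R2=(0,0,9) value=9
Op 8: merge R2<->R1 -> R2=(0,3,9) R1=(0,3,9)
Op 9: inc R2 by 2 -> R2=(0,3,11) value=14
Op 10: inc R2 by 5 -> R2=(0,3,16) value=19
Op 11: inc R2 by 2 -> R2=(0,3,18) value=21
Op 12: inc R0 by 5 -> R0=(5,0,1) value=6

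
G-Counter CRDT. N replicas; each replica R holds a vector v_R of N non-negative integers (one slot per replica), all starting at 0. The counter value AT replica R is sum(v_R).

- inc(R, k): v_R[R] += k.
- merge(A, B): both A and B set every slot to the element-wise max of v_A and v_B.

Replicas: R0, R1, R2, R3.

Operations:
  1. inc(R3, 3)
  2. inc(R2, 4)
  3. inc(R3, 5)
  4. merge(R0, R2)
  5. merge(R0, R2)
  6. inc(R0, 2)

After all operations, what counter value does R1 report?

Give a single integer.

Op 1: inc R3 by 3 -> R3=(0,0,0,3) value=3
Op 2: inc R2 by 4 -> R2=(0,0,4,0) value=4
Op 3: inc R3 by 5 -> R3=(0,0,0,8) value=8
Op 4: merge R0<->R2 -> R0=(0,0,4,0) R2=(0,0,4,0)
Op 5: merge R0<->R2 -> R0=(0,0,4,0) R2=(0,0,4,0)
Op 6: inc R0 by 2 -> R0=(2,0,4,0) value=6

Answer: 0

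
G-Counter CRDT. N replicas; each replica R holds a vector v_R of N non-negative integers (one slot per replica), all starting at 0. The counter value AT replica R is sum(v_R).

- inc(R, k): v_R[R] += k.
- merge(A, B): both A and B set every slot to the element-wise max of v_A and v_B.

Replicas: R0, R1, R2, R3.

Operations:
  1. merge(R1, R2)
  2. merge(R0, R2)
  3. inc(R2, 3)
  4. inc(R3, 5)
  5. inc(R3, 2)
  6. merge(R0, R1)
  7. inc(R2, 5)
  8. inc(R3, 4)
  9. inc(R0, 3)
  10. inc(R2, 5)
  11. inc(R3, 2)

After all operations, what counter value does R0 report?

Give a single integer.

Op 1: merge R1<->R2 -> R1=(0,0,0,0) R2=(0,0,0,0)
Op 2: merge R0<->R2 -> R0=(0,0,0,0) R2=(0,0,0,0)
Op 3: inc R2 by 3 -> R2=(0,0,3,0) value=3
Op 4: inc R3 by 5 -> R3=(0,0,0,5) value=5
Op 5: inc R3 by 2 -> R3=(0,0,0,7) value=7
Op 6: merge R0<->R1 -> R0=(0,0,0,0) R1=(0,0,0,0)
Op 7: inc R2 by 5 -> R2=(0,0,8,0) value=8
Op 8: inc R3 by 4 -> R3=(0,0,0,11) value=11
Op 9: inc R0 by 3 -> R0=(3,0,0,0) value=3
Op 10: inc R2 by 5 -> R2=(0,0,13,0) value=13
Op 11: inc R3 by 2 -> R3=(0,0,0,13) value=13

Answer: 3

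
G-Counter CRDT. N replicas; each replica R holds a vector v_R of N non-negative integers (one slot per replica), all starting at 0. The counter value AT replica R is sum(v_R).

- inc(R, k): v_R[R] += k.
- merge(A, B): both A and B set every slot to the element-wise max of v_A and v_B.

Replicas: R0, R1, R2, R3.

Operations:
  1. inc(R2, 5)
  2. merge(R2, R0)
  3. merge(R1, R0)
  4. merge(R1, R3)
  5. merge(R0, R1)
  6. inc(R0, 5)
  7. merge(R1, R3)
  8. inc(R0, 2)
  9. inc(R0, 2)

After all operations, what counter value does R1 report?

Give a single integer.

Answer: 5

Derivation:
Op 1: inc R2 by 5 -> R2=(0,0,5,0) value=5
Op 2: merge R2<->R0 -> R2=(0,0,5,0) R0=(0,0,5,0)
Op 3: merge R1<->R0 -> R1=(0,0,5,0) R0=(0,0,5,0)
Op 4: merge R1<->R3 -> R1=(0,0,5,0) R3=(0,0,5,0)
Op 5: merge R0<->R1 -> R0=(0,0,5,0) R1=(0,0,5,0)
Op 6: inc R0 by 5 -> R0=(5,0,5,0) value=10
Op 7: merge R1<->R3 -> R1=(0,0,5,0) R3=(0,0,5,0)
Op 8: inc R0 by 2 -> R0=(7,0,5,0) value=12
Op 9: inc R0 by 2 -> R0=(9,0,5,0) value=14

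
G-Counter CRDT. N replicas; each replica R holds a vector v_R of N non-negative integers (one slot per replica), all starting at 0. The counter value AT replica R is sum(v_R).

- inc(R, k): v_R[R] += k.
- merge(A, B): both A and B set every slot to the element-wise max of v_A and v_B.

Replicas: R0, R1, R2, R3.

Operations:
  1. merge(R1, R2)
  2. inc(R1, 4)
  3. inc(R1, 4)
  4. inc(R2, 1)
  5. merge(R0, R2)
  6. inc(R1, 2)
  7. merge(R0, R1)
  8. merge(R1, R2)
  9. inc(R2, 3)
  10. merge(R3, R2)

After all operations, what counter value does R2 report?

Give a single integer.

Answer: 14

Derivation:
Op 1: merge R1<->R2 -> R1=(0,0,0,0) R2=(0,0,0,0)
Op 2: inc R1 by 4 -> R1=(0,4,0,0) value=4
Op 3: inc R1 by 4 -> R1=(0,8,0,0) value=8
Op 4: inc R2 by 1 -> R2=(0,0,1,0) value=1
Op 5: merge R0<->R2 -> R0=(0,0,1,0) R2=(0,0,1,0)
Op 6: inc R1 by 2 -> R1=(0,10,0,0) value=10
Op 7: merge R0<->R1 -> R0=(0,10,1,0) R1=(0,10,1,0)
Op 8: merge R1<->R2 -> R1=(0,10,1,0) R2=(0,10,1,0)
Op 9: inc R2 by 3 -> R2=(0,10,4,0) value=14
Op 10: merge R3<->R2 -> R3=(0,10,4,0) R2=(0,10,4,0)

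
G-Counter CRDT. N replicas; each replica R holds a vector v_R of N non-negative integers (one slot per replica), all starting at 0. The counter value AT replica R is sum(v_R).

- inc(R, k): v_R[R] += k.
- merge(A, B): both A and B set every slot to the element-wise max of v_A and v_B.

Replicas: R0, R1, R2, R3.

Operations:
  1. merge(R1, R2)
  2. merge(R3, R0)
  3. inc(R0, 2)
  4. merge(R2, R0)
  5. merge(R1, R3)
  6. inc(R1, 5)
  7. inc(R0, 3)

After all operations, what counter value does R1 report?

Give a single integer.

Answer: 5

Derivation:
Op 1: merge R1<->R2 -> R1=(0,0,0,0) R2=(0,0,0,0)
Op 2: merge R3<->R0 -> R3=(0,0,0,0) R0=(0,0,0,0)
Op 3: inc R0 by 2 -> R0=(2,0,0,0) value=2
Op 4: merge R2<->R0 -> R2=(2,0,0,0) R0=(2,0,0,0)
Op 5: merge R1<->R3 -> R1=(0,0,0,0) R3=(0,0,0,0)
Op 6: inc R1 by 5 -> R1=(0,5,0,0) value=5
Op 7: inc R0 by 3 -> R0=(5,0,0,0) value=5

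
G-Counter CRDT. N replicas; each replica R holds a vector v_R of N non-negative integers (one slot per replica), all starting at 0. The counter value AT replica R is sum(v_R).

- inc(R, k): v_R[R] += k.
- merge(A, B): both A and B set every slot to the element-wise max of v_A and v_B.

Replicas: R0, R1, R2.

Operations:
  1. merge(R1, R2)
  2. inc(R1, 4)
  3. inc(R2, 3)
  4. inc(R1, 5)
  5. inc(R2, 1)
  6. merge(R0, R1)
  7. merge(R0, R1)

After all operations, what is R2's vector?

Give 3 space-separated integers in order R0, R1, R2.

Op 1: merge R1<->R2 -> R1=(0,0,0) R2=(0,0,0)
Op 2: inc R1 by 4 -> R1=(0,4,0) value=4
Op 3: inc R2 by 3 -> R2=(0,0,3) value=3
Op 4: inc R1 by 5 -> R1=(0,9,0) value=9
Op 5: inc R2 by 1 -> R2=(0,0,4) value=4
Op 6: merge R0<->R1 -> R0=(0,9,0) R1=(0,9,0)
Op 7: merge R0<->R1 -> R0=(0,9,0) R1=(0,9,0)

Answer: 0 0 4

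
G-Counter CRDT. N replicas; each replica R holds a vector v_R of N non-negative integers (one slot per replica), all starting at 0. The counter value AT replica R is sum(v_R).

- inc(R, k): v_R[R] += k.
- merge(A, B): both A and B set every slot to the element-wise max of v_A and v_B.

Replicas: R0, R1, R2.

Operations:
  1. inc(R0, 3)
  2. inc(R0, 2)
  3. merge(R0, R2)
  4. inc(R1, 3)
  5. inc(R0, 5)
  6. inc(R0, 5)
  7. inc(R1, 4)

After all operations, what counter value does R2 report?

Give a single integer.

Answer: 5

Derivation:
Op 1: inc R0 by 3 -> R0=(3,0,0) value=3
Op 2: inc R0 by 2 -> R0=(5,0,0) value=5
Op 3: merge R0<->R2 -> R0=(5,0,0) R2=(5,0,0)
Op 4: inc R1 by 3 -> R1=(0,3,0) value=3
Op 5: inc R0 by 5 -> R0=(10,0,0) value=10
Op 6: inc R0 by 5 -> R0=(15,0,0) value=15
Op 7: inc R1 by 4 -> R1=(0,7,0) value=7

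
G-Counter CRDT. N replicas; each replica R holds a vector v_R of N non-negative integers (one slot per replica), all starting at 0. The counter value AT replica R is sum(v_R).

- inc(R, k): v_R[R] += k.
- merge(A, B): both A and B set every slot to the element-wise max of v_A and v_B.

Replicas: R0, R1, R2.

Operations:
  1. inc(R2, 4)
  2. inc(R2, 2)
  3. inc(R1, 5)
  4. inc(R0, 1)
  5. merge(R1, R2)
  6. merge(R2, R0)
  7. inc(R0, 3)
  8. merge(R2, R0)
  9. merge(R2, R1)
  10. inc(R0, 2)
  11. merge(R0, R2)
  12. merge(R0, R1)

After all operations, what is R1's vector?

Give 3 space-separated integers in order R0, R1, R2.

Answer: 6 5 6

Derivation:
Op 1: inc R2 by 4 -> R2=(0,0,4) value=4
Op 2: inc R2 by 2 -> R2=(0,0,6) value=6
Op 3: inc R1 by 5 -> R1=(0,5,0) value=5
Op 4: inc R0 by 1 -> R0=(1,0,0) value=1
Op 5: merge R1<->R2 -> R1=(0,5,6) R2=(0,5,6)
Op 6: merge R2<->R0 -> R2=(1,5,6) R0=(1,5,6)
Op 7: inc R0 by 3 -> R0=(4,5,6) value=15
Op 8: merge R2<->R0 -> R2=(4,5,6) R0=(4,5,6)
Op 9: merge R2<->R1 -> R2=(4,5,6) R1=(4,5,6)
Op 10: inc R0 by 2 -> R0=(6,5,6) value=17
Op 11: merge R0<->R2 -> R0=(6,5,6) R2=(6,5,6)
Op 12: merge R0<->R1 -> R0=(6,5,6) R1=(6,5,6)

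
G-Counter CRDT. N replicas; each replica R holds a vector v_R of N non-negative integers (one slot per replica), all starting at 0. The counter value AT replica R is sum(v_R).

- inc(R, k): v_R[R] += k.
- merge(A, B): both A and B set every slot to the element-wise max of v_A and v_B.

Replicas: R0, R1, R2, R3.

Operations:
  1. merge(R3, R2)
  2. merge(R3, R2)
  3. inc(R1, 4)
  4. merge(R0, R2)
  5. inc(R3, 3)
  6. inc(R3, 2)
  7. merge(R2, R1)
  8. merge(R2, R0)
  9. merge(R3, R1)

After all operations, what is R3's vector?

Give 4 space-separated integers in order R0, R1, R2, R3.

Answer: 0 4 0 5

Derivation:
Op 1: merge R3<->R2 -> R3=(0,0,0,0) R2=(0,0,0,0)
Op 2: merge R3<->R2 -> R3=(0,0,0,0) R2=(0,0,0,0)
Op 3: inc R1 by 4 -> R1=(0,4,0,0) value=4
Op 4: merge R0<->R2 -> R0=(0,0,0,0) R2=(0,0,0,0)
Op 5: inc R3 by 3 -> R3=(0,0,0,3) value=3
Op 6: inc R3 by 2 -> R3=(0,0,0,5) value=5
Op 7: merge R2<->R1 -> R2=(0,4,0,0) R1=(0,4,0,0)
Op 8: merge R2<->R0 -> R2=(0,4,0,0) R0=(0,4,0,0)
Op 9: merge R3<->R1 -> R3=(0,4,0,5) R1=(0,4,0,5)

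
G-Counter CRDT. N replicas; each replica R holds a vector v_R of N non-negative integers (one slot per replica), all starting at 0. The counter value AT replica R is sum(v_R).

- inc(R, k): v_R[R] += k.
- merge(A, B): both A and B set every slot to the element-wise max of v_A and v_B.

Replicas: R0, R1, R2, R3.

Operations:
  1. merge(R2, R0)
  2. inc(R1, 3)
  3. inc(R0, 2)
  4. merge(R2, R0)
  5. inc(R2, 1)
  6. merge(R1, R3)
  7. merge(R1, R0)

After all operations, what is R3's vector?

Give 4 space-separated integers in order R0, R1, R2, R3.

Answer: 0 3 0 0

Derivation:
Op 1: merge R2<->R0 -> R2=(0,0,0,0) R0=(0,0,0,0)
Op 2: inc R1 by 3 -> R1=(0,3,0,0) value=3
Op 3: inc R0 by 2 -> R0=(2,0,0,0) value=2
Op 4: merge R2<->R0 -> R2=(2,0,0,0) R0=(2,0,0,0)
Op 5: inc R2 by 1 -> R2=(2,0,1,0) value=3
Op 6: merge R1<->R3 -> R1=(0,3,0,0) R3=(0,3,0,0)
Op 7: merge R1<->R0 -> R1=(2,3,0,0) R0=(2,3,0,0)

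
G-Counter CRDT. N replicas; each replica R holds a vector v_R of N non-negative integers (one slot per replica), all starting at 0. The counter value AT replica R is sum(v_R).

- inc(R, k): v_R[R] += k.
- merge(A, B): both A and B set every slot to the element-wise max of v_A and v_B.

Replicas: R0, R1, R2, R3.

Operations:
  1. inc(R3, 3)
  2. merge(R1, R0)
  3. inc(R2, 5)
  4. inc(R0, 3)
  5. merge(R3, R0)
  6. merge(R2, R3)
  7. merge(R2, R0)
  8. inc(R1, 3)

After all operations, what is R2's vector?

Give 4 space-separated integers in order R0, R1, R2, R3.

Answer: 3 0 5 3

Derivation:
Op 1: inc R3 by 3 -> R3=(0,0,0,3) value=3
Op 2: merge R1<->R0 -> R1=(0,0,0,0) R0=(0,0,0,0)
Op 3: inc R2 by 5 -> R2=(0,0,5,0) value=5
Op 4: inc R0 by 3 -> R0=(3,0,0,0) value=3
Op 5: merge R3<->R0 -> R3=(3,0,0,3) R0=(3,0,0,3)
Op 6: merge R2<->R3 -> R2=(3,0,5,3) R3=(3,0,5,3)
Op 7: merge R2<->R0 -> R2=(3,0,5,3) R0=(3,0,5,3)
Op 8: inc R1 by 3 -> R1=(0,3,0,0) value=3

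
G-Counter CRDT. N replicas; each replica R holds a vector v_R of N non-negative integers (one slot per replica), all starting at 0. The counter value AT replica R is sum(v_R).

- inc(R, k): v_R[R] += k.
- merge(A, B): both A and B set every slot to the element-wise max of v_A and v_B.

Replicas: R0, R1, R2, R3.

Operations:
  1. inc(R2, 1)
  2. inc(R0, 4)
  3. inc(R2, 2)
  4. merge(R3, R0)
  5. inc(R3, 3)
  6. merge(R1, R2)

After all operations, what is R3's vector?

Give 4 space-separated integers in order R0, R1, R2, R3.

Op 1: inc R2 by 1 -> R2=(0,0,1,0) value=1
Op 2: inc R0 by 4 -> R0=(4,0,0,0) value=4
Op 3: inc R2 by 2 -> R2=(0,0,3,0) value=3
Op 4: merge R3<->R0 -> R3=(4,0,0,0) R0=(4,0,0,0)
Op 5: inc R3 by 3 -> R3=(4,0,0,3) value=7
Op 6: merge R1<->R2 -> R1=(0,0,3,0) R2=(0,0,3,0)

Answer: 4 0 0 3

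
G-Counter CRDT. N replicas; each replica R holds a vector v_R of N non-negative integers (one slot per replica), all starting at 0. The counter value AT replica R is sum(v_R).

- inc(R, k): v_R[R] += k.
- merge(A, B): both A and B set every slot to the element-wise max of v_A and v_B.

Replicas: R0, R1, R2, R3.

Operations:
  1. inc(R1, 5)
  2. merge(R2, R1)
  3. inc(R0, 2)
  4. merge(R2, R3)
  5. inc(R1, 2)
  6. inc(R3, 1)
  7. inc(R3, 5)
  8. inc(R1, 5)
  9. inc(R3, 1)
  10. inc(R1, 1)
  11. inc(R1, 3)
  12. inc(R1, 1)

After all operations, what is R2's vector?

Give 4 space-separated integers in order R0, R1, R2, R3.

Answer: 0 5 0 0

Derivation:
Op 1: inc R1 by 5 -> R1=(0,5,0,0) value=5
Op 2: merge R2<->R1 -> R2=(0,5,0,0) R1=(0,5,0,0)
Op 3: inc R0 by 2 -> R0=(2,0,0,0) value=2
Op 4: merge R2<->R3 -> R2=(0,5,0,0) R3=(0,5,0,0)
Op 5: inc R1 by 2 -> R1=(0,7,0,0) value=7
Op 6: inc R3 by 1 -> R3=(0,5,0,1) value=6
Op 7: inc R3 by 5 -> R3=(0,5,0,6) value=11
Op 8: inc R1 by 5 -> R1=(0,12,0,0) value=12
Op 9: inc R3 by 1 -> R3=(0,5,0,7) value=12
Op 10: inc R1 by 1 -> R1=(0,13,0,0) value=13
Op 11: inc R1 by 3 -> R1=(0,16,0,0) value=16
Op 12: inc R1 by 1 -> R1=(0,17,0,0) value=17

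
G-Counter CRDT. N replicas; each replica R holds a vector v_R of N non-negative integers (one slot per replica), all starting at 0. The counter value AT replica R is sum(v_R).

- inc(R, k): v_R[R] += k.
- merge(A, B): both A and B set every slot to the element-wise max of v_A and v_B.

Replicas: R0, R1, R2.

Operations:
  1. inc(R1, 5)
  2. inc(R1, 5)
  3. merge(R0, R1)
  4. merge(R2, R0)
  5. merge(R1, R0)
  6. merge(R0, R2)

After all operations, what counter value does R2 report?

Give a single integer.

Answer: 10

Derivation:
Op 1: inc R1 by 5 -> R1=(0,5,0) value=5
Op 2: inc R1 by 5 -> R1=(0,10,0) value=10
Op 3: merge R0<->R1 -> R0=(0,10,0) R1=(0,10,0)
Op 4: merge R2<->R0 -> R2=(0,10,0) R0=(0,10,0)
Op 5: merge R1<->R0 -> R1=(0,10,0) R0=(0,10,0)
Op 6: merge R0<->R2 -> R0=(0,10,0) R2=(0,10,0)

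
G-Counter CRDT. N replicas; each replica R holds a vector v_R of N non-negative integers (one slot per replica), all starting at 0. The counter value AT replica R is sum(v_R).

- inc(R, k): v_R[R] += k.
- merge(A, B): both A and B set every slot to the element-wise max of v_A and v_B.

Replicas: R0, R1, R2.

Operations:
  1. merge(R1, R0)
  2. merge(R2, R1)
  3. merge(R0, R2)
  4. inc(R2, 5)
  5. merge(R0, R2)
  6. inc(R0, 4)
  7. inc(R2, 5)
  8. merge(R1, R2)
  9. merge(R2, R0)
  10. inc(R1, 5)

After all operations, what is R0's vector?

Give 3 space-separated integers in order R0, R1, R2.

Op 1: merge R1<->R0 -> R1=(0,0,0) R0=(0,0,0)
Op 2: merge R2<->R1 -> R2=(0,0,0) R1=(0,0,0)
Op 3: merge R0<->R2 -> R0=(0,0,0) R2=(0,0,0)
Op 4: inc R2 by 5 -> R2=(0,0,5) value=5
Op 5: merge R0<->R2 -> R0=(0,0,5) R2=(0,0,5)
Op 6: inc R0 by 4 -> R0=(4,0,5) value=9
Op 7: inc R2 by 5 -> R2=(0,0,10) value=10
Op 8: merge R1<->R2 -> R1=(0,0,10) R2=(0,0,10)
Op 9: merge R2<->R0 -> R2=(4,0,10) R0=(4,0,10)
Op 10: inc R1 by 5 -> R1=(0,5,10) value=15

Answer: 4 0 10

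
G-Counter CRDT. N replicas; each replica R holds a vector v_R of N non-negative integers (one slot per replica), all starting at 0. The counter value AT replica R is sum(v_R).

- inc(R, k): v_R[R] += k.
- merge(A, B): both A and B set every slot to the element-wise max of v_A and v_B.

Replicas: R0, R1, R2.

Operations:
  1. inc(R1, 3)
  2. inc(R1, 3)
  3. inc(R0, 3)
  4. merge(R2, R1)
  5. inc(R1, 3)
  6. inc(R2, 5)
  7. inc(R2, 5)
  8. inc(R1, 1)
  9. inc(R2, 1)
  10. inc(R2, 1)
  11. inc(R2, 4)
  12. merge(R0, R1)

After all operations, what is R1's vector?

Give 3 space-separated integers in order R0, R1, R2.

Answer: 3 10 0

Derivation:
Op 1: inc R1 by 3 -> R1=(0,3,0) value=3
Op 2: inc R1 by 3 -> R1=(0,6,0) value=6
Op 3: inc R0 by 3 -> R0=(3,0,0) value=3
Op 4: merge R2<->R1 -> R2=(0,6,0) R1=(0,6,0)
Op 5: inc R1 by 3 -> R1=(0,9,0) value=9
Op 6: inc R2 by 5 -> R2=(0,6,5) value=11
Op 7: inc R2 by 5 -> R2=(0,6,10) value=16
Op 8: inc R1 by 1 -> R1=(0,10,0) value=10
Op 9: inc R2 by 1 -> R2=(0,6,11) value=17
Op 10: inc R2 by 1 -> R2=(0,6,12) value=18
Op 11: inc R2 by 4 -> R2=(0,6,16) value=22
Op 12: merge R0<->R1 -> R0=(3,10,0) R1=(3,10,0)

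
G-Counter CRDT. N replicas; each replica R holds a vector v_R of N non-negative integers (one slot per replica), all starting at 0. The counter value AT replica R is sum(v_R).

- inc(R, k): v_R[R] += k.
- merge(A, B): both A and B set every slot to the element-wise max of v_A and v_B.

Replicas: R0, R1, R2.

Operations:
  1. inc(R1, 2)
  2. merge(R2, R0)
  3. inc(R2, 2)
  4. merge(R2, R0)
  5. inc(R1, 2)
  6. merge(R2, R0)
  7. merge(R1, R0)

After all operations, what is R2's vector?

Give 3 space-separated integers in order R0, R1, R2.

Answer: 0 0 2

Derivation:
Op 1: inc R1 by 2 -> R1=(0,2,0) value=2
Op 2: merge R2<->R0 -> R2=(0,0,0) R0=(0,0,0)
Op 3: inc R2 by 2 -> R2=(0,0,2) value=2
Op 4: merge R2<->R0 -> R2=(0,0,2) R0=(0,0,2)
Op 5: inc R1 by 2 -> R1=(0,4,0) value=4
Op 6: merge R2<->R0 -> R2=(0,0,2) R0=(0,0,2)
Op 7: merge R1<->R0 -> R1=(0,4,2) R0=(0,4,2)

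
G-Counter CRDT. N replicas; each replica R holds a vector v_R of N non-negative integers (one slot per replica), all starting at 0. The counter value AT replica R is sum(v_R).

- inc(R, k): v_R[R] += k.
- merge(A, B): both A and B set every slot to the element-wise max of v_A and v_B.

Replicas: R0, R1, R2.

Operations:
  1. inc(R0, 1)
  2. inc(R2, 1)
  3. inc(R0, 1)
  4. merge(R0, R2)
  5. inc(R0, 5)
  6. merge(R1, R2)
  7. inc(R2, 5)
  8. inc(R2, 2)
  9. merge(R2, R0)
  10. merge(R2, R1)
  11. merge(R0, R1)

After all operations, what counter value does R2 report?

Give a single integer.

Op 1: inc R0 by 1 -> R0=(1,0,0) value=1
Op 2: inc R2 by 1 -> R2=(0,0,1) value=1
Op 3: inc R0 by 1 -> R0=(2,0,0) value=2
Op 4: merge R0<->R2 -> R0=(2,0,1) R2=(2,0,1)
Op 5: inc R0 by 5 -> R0=(7,0,1) value=8
Op 6: merge R1<->R2 -> R1=(2,0,1) R2=(2,0,1)
Op 7: inc R2 by 5 -> R2=(2,0,6) value=8
Op 8: inc R2 by 2 -> R2=(2,0,8) value=10
Op 9: merge R2<->R0 -> R2=(7,0,8) R0=(7,0,8)
Op 10: merge R2<->R1 -> R2=(7,0,8) R1=(7,0,8)
Op 11: merge R0<->R1 -> R0=(7,0,8) R1=(7,0,8)

Answer: 15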